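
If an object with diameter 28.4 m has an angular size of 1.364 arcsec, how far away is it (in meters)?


D = size / theta_rad, theta_rad = 1.364 * pi/(180*3600) = 6.613e-06, D = 4.295e+06

4.295e+06 m


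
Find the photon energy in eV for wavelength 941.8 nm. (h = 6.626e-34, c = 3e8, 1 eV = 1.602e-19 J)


E = hc/lambda = 6.626e-34 * 3e8 / 9.418e-07 = 2.111e-19 J = 1.3175 eV

1.3175 eV


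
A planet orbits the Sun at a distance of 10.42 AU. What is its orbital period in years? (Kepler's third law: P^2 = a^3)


P = a^(3/2) = 10.42^1.5 = 33.6358

33.6358 years


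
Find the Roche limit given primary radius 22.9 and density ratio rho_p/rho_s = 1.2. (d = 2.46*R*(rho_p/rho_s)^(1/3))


d_Roche = 2.46 * 22.9 * 1.2^(1/3) = 59.8638

59.8638


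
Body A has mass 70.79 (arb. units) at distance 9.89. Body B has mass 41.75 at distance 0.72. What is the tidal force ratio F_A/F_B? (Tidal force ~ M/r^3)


Ratio = (M1/r1^3) / (M2/r2^3) = (70.79/9.89^3) / (41.75/0.72^3) = 6.542e-04

6.542e-04


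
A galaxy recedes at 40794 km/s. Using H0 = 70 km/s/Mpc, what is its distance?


d = v / H0 = 40794 / 70 = 582.7714

582.7714 Mpc


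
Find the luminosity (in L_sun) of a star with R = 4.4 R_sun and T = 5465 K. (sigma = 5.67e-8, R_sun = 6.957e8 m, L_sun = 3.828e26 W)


R = 4.4 * 6.957e8 m = 3.06108e+09 m. L = 4*pi*R^2*sigma*T^4 = 4*pi*(3.06108e+09)^2 * 5.67e-8 * 5465^4 = 5.955290451e+27 W. L/L_sun = 5.955290451e+27 / 3.828e26 = 15.5572

15.5572 L_sun


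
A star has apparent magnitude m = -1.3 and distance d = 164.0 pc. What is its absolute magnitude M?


M = m - 5*log10(d) + 5 = -1.3 - 5*log10(164.0) + 5 = -7.3742

-7.3742


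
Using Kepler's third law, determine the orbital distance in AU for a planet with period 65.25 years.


a = P^(2/3) = 65.25^(2/3) = 16.2077

16.2077 AU


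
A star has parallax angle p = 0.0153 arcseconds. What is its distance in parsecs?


d = 1/p = 1/0.0153 = 65.3595

65.3595 pc


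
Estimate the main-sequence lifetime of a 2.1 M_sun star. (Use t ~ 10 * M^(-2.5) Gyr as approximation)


t = 10 * M^(-2.5) = 10 * 2.1^(-2.5) = 1.5648

1.5648 Gyr


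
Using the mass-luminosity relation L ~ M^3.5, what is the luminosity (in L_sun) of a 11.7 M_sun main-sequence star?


L/L_sun = (M/M_sun)^3.5 = 11.7^3.5 = 5478.3593

5478.3593 L_sun


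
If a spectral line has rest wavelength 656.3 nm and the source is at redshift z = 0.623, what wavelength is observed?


lam_obs = lam_emit * (1 + z) = 656.3 * (1 + 0.623) = 1065.1749

1065.1749 nm


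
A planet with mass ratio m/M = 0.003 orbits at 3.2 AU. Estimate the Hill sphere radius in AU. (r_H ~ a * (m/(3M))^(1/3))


r_H = a * (m/3M)^(1/3) = 3.2 * (0.003/3)^(1/3) = 0.32

0.32 AU


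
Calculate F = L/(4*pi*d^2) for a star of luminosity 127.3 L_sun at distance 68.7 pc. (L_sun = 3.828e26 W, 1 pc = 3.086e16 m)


F = L / (4*pi*d^2) = 4.873e+28 / (4*pi*(2.120e+18)^2) = 8.628e-10

8.628e-10 W/m^2


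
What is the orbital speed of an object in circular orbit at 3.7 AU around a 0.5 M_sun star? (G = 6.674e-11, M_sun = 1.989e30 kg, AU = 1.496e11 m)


v = sqrt(GM/r) = sqrt(6.674e-11 * 9.945e+29 / 5.535e+11) = 10950.3711

10950.3711 m/s


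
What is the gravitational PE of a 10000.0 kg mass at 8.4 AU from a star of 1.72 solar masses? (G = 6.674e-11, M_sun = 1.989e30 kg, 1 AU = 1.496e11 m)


M = 1.72 * 1.989e30 kg = 3.42108e+30 kg; r = 8.4 AU * 1.496e11 m/AU = 1.25664e+12 m. U = -GM*m/r = -(6.674e-11 * 3.42108e+30 * 10000.0) / 1.25664e+12 = -1.817e+12

-1.817e+12 J


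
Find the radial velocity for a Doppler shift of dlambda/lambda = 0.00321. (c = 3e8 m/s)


v = (dlambda/lambda) * c = 0.00321 * 3e8 = 963000.0

963000.0 m/s


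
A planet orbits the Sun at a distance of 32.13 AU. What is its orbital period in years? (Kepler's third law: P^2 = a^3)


P = a^(3/2) = 32.13^1.5 = 182.1235

182.1235 years


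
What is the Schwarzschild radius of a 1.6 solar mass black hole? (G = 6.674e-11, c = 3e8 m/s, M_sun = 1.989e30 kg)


M = 1.6 * 1.989e30 kg = 3.1824e+30 kg. rs = 2GM/c^2 = 2 * 6.674e-11 * 3.1824e+30 / (3e8)^2 = 4719.8528

4719.8528 m


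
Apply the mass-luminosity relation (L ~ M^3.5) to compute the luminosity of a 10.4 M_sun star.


L/L_sun = (M/M_sun)^3.5 = 10.4^3.5 = 3627.5774

3627.5774 L_sun


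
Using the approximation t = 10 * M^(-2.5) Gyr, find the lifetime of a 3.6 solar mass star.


t = 10 * M^(-2.5) = 10 * 3.6^(-2.5) = 0.4067

0.4067 Gyr


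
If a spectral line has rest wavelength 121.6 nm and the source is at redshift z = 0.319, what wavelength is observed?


lam_obs = lam_emit * (1 + z) = 121.6 * (1 + 0.319) = 160.3904

160.3904 nm


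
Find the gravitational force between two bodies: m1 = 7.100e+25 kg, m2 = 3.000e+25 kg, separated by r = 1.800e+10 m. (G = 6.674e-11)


F = G*m1*m2/r^2 = 6.674e-11 * 7.100e+25 * 3.000e+25 / (1.800e+10)^2 = 6.674e-11 * 2.130e+51 / 3.240e+20 = 4.388e+20

4.388e+20 N


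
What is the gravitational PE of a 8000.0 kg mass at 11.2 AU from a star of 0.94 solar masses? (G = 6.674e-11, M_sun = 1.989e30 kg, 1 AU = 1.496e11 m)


M = 0.94 * 1.989e30 kg = 1.86966e+30 kg; r = 11.2 AU * 1.496e11 m/AU = 1.67552e+12 m. U = -GM*m/r = -(6.674e-11 * 1.86966e+30 * 8000.0) / 1.67552e+12 = -5.958e+11

-5.958e+11 J


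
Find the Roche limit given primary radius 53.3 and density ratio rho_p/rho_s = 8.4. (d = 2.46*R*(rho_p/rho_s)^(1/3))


d_Roche = 2.46 * 53.3 * 8.4^(1/3) = 266.5357

266.5357


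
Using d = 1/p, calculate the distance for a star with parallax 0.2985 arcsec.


d = 1/p = 1/0.2985 = 3.3501

3.3501 pc


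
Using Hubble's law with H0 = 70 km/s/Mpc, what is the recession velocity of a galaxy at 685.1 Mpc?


v = H0 * d = 70 * 685.1 = 47957.0

47957.0 km/s


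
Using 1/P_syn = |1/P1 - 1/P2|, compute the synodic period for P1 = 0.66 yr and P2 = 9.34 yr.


1/P_syn = |1/P1 - 1/P2| = |1/0.66 - 1/9.34| => P_syn = 0.7102

0.7102 years


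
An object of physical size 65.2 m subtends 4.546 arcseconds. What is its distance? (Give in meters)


D = size / theta_rad, theta_rad = 4.546 * pi/(180*3600) = 2.204e-05, D = 2.958e+06

2.958e+06 m


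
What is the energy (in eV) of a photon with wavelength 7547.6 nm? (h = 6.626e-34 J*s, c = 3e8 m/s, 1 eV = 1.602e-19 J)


E = hc/lambda = 6.626e-34 * 3e8 / 7.548e-06 = 2.634e-20 J = 0.1644 eV

0.1644 eV


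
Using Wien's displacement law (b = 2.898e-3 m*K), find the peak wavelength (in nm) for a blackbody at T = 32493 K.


lam_max = b / T = 2.898e-3 / 32493 = 8.919e-08 m = 89.1884 nm

89.1884 nm


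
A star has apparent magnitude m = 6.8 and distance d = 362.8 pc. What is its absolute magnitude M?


M = m - 5*log10(d) + 5 = 6.8 - 5*log10(362.8) + 5 = -0.9983

-0.9983


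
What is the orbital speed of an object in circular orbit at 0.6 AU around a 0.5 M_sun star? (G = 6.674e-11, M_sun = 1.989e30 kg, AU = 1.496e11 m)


v = sqrt(GM/r) = sqrt(6.674e-11 * 9.945e+29 / 8.976e+10) = 27192.809

27192.809 m/s


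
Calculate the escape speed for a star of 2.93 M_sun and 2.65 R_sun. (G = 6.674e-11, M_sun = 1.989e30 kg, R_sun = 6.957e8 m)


M = 2.93 * 1.989e30 kg = 5.82777e+30 kg; R = 2.65 * 6.957e8 m = 1.843605e+09 m. v_esc = sqrt(2GM/R) = sqrt(2 * 6.674e-11 * 5.82777e+30 / 1.843605e+09) = 649569.1071

649569.1071 m/s


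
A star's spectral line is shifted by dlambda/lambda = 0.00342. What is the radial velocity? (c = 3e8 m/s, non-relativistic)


v = (dlambda/lambda) * c = 0.00342 * 3e8 = 1.026e+06

1.026e+06 m/s


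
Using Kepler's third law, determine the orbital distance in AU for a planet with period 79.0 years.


a = P^(2/3) = 79.0^(2/3) = 18.4113

18.4113 AU


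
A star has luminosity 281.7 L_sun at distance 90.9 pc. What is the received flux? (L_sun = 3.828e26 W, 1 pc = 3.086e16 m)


F = L / (4*pi*d^2) = 1.078e+29 / (4*pi*(2.805e+18)^2) = 1.091e-09

1.091e-09 W/m^2


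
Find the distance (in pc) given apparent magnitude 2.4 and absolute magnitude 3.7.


d = 10^((m - M + 5)/5) = 10^((2.4 - 3.7 + 5)/5) = 5.4954

5.4954 pc


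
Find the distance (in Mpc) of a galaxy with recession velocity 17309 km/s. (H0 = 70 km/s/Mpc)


d = v / H0 = 17309 / 70 = 247.2714

247.2714 Mpc


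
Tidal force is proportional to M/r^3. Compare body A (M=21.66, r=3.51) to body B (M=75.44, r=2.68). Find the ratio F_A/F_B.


Ratio = (M1/r1^3) / (M2/r2^3) = (21.66/3.51^3) / (75.44/2.68^3) = 0.1278

0.1278


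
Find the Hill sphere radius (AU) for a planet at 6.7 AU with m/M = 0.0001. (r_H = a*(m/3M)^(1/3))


r_H = a * (m/3M)^(1/3) = 6.7 * (0.0001/3)^(1/3) = 0.2156

0.2156 AU


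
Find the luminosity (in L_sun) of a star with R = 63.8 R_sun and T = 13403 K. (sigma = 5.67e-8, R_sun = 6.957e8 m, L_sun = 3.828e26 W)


R = 63.8 * 6.957e8 m = 4.438566e+10 m. L = 4*pi*R^2*sigma*T^4 = 4*pi*(4.438566e+10)^2 * 5.67e-8 * 13403^4 = 4.529876454e+31 W. L/L_sun = 4.529876454e+31 / 3.828e26 = 118335.3306

118335.3306 L_sun


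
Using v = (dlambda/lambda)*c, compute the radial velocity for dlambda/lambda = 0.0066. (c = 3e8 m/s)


v = (dlambda/lambda) * c = 0.0066 * 3e8 = 1.980e+06

1.980e+06 m/s


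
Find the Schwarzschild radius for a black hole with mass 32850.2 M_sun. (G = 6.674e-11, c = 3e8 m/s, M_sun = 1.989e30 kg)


M = 32850.2 * 1.989e30 kg = 6.53390478e+34 kg. rs = 2GM/c^2 = 2 * 6.674e-11 * 6.53390478e+34 / (3e8)^2 = 9.691e+07

9.691e+07 m


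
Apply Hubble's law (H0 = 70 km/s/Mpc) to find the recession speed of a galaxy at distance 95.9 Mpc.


v = H0 * d = 70 * 95.9 = 6713.0

6713.0 km/s


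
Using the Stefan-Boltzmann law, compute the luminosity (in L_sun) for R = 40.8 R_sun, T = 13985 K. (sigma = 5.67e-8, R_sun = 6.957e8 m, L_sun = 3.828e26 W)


R = 40.8 * 6.957e8 m = 2.838456e+10 m. L = 4*pi*R^2*sigma*T^4 = 4*pi*(2.838456e+10)^2 * 5.67e-8 * 13985^4 = 2.195872595e+31 W. L/L_sun = 2.195872595e+31 / 3.828e26 = 57363.4429

57363.4429 L_sun


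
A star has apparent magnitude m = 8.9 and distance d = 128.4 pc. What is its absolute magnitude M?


M = m - 5*log10(d) + 5 = 8.9 - 5*log10(128.4) + 5 = 3.3572

3.3572


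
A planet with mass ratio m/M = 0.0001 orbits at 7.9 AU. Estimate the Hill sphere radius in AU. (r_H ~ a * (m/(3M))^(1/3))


r_H = a * (m/3M)^(1/3) = 7.9 * (0.0001/3)^(1/3) = 0.2542

0.2542 AU


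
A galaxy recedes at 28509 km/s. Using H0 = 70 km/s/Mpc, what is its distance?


d = v / H0 = 28509 / 70 = 407.2714

407.2714 Mpc


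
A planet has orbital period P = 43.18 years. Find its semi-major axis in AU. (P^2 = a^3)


a = P^(2/3) = 43.18^(2/3) = 12.308

12.308 AU


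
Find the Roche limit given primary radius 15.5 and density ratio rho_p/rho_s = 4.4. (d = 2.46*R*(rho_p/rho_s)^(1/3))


d_Roche = 2.46 * 15.5 * 4.4^(1/3) = 62.4814

62.4814


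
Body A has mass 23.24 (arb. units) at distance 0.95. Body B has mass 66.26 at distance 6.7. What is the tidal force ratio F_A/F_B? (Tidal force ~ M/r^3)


Ratio = (M1/r1^3) / (M2/r2^3) = (23.24/0.95^3) / (66.26/6.7^3) = 123.0377

123.0377


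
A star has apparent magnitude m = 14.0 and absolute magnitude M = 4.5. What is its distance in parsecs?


d = 10^((m - M + 5)/5) = 10^((14.0 - 4.5 + 5)/5) = 794.3282

794.3282 pc


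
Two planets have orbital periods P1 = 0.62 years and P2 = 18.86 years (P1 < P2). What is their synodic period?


1/P_syn = |1/P1 - 1/P2| = |1/0.62 - 1/18.86| => P_syn = 0.6411

0.6411 years


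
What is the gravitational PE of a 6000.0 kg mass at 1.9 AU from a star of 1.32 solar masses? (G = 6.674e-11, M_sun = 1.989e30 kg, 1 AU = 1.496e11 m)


M = 1.32 * 1.989e30 kg = 2.62548e+30 kg; r = 1.9 AU * 1.496e11 m/AU = 2.8424e+11 m. U = -GM*m/r = -(6.674e-11 * 2.62548e+30 * 6000.0) / 2.8424e+11 = -3.699e+12

-3.699e+12 J


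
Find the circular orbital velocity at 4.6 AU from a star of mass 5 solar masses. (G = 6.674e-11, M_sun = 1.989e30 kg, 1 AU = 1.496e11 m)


v = sqrt(GM/r) = sqrt(6.674e-11 * 9.945e+30 / 6.882e+11) = 31056.3764

31056.3764 m/s


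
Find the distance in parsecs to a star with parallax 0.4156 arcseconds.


d = 1/p = 1/0.4156 = 2.4062

2.4062 pc


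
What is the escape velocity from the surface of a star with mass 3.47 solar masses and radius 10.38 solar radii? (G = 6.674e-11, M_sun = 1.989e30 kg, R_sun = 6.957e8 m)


M = 3.47 * 1.989e30 kg = 6.90183e+30 kg; R = 10.38 * 6.957e8 m = 7.221366e+09 m. v_esc = sqrt(2GM/R) = sqrt(2 * 6.674e-11 * 6.90183e+30 / 7.221366e+09) = 357174.5856

357174.5856 m/s


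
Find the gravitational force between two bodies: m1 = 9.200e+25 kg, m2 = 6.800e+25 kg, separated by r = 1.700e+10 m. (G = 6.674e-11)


F = G*m1*m2/r^2 = 6.674e-11 * 9.200e+25 * 6.800e+25 / (1.700e+10)^2 = 6.674e-11 * 6.256e+51 / 2.890e+20 = 1.445e+21

1.445e+21 N


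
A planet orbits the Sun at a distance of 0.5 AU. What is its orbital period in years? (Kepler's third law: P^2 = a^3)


P = a^(3/2) = 0.5^1.5 = 0.3536

0.3536 years


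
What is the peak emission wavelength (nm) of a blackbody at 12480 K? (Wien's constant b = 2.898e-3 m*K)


lam_max = b / T = 2.898e-3 / 12480 = 2.322e-07 m = 232.2115 nm

232.2115 nm


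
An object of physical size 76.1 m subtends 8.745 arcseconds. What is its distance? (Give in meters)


D = size / theta_rad, theta_rad = 8.745 * pi/(180*3600) = 4.240e-05, D = 1.795e+06

1.795e+06 m


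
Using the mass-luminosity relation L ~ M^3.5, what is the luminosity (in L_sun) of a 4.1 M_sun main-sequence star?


L/L_sun = (M/M_sun)^3.5 = 4.1^3.5 = 139.5544

139.5544 L_sun


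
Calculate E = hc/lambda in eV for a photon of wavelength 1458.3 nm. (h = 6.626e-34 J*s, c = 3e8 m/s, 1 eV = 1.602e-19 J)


E = hc/lambda = 6.626e-34 * 3e8 / 1.458e-06 = 1.363e-19 J = 0.8509 eV

0.8509 eV


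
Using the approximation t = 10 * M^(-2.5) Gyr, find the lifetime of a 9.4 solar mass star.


t = 10 * M^(-2.5) = 10 * 9.4^(-2.5) = 0.0369

0.0369 Gyr


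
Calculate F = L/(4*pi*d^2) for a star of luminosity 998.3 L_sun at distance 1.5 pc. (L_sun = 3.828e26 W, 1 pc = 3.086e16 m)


F = L / (4*pi*d^2) = 3.821e+29 / (4*pi*(4.629e+16)^2) = 1.419e-05

1.419e-05 W/m^2


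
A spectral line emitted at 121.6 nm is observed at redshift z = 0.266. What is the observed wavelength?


lam_obs = lam_emit * (1 + z) = 121.6 * (1 + 0.266) = 153.9456

153.9456 nm


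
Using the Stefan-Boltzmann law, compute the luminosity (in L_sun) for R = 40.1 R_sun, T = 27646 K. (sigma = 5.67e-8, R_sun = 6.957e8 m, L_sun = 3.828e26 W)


R = 40.1 * 6.957e8 m = 2.789757e+10 m. L = 4*pi*R^2*sigma*T^4 = 4*pi*(2.789757e+10)^2 * 5.67e-8 * 27646^4 = 3.239327736e+32 W. L/L_sun = 3.239327736e+32 / 3.828e26 = 846219.3668

846219.3668 L_sun


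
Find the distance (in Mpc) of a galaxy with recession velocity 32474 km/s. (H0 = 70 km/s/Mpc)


d = v / H0 = 32474 / 70 = 463.9143

463.9143 Mpc


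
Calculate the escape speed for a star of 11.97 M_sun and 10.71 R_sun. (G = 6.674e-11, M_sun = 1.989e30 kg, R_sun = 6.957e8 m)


M = 11.97 * 1.989e30 kg = 2.380833e+31 kg; R = 10.71 * 6.957e8 m = 7.450947e+09 m. v_esc = sqrt(2GM/R) = sqrt(2 * 6.674e-11 * 2.380833e+31 / 7.450947e+09) = 653080.6686

653080.6686 m/s


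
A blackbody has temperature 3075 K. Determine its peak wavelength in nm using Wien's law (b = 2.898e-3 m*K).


lam_max = b / T = 2.898e-3 / 3075 = 9.424e-07 m = 942.439 nm

942.439 nm


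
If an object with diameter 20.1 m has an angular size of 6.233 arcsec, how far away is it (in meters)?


D = size / theta_rad, theta_rad = 6.233 * pi/(180*3600) = 3.022e-05, D = 665156.8435

665156.8435 m


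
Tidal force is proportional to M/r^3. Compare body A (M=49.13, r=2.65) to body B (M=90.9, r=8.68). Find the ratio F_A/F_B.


Ratio = (M1/r1^3) / (M2/r2^3) = (49.13/2.65^3) / (90.9/8.68^3) = 18.9935

18.9935


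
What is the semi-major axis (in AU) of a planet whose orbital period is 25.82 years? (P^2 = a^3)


a = P^(2/3) = 25.82^(2/3) = 8.7358

8.7358 AU


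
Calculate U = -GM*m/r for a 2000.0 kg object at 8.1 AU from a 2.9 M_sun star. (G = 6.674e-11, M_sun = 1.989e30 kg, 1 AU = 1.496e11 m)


M = 2.9 * 1.989e30 kg = 5.7681e+30 kg; r = 8.1 AU * 1.496e11 m/AU = 1.21176e+12 m. U = -GM*m/r = -(6.674e-11 * 5.7681e+30 * 2000.0) / 1.21176e+12 = -6.354e+11

-6.354e+11 J


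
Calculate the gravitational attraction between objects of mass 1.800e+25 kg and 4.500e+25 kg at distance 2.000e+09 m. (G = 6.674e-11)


F = G*m1*m2/r^2 = 6.674e-11 * 1.800e+25 * 4.500e+25 / (2.000e+09)^2 = 6.674e-11 * 8.100e+50 / 4.000e+18 = 1.351e+22

1.351e+22 N


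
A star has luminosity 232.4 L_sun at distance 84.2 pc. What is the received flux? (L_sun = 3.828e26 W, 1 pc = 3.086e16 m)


F = L / (4*pi*d^2) = 8.896e+28 / (4*pi*(2.598e+18)^2) = 1.049e-09

1.049e-09 W/m^2


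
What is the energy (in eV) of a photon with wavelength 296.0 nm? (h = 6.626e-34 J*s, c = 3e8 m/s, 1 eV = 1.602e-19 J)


E = hc/lambda = 6.626e-34 * 3e8 / 2.960e-07 = 6.716e-19 J = 4.192 eV

4.192 eV


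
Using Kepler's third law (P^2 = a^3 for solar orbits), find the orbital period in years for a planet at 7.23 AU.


P = a^(3/2) = 7.23^1.5 = 19.4405

19.4405 years


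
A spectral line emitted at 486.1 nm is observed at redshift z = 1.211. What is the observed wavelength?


lam_obs = lam_emit * (1 + z) = 486.1 * (1 + 1.211) = 1074.7671

1074.7671 nm


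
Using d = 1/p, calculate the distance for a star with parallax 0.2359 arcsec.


d = 1/p = 1/0.2359 = 4.2391

4.2391 pc


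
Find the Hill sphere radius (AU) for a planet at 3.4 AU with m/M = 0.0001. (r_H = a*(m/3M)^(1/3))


r_H = a * (m/3M)^(1/3) = 3.4 * (0.0001/3)^(1/3) = 0.1094

0.1094 AU


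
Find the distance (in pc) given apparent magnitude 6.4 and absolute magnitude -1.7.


d = 10^((m - M + 5)/5) = 10^((6.4 - -1.7 + 5)/5) = 416.8694

416.8694 pc


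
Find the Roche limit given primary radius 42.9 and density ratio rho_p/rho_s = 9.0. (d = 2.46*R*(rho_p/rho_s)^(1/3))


d_Roche = 2.46 * 42.9 * 9.0^(1/3) = 219.5196

219.5196


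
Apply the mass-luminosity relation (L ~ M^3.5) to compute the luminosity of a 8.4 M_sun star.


L/L_sun = (M/M_sun)^3.5 = 8.4^3.5 = 1717.8194

1717.8194 L_sun


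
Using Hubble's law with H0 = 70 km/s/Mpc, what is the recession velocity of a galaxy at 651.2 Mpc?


v = H0 * d = 70 * 651.2 = 45584.0

45584.0 km/s


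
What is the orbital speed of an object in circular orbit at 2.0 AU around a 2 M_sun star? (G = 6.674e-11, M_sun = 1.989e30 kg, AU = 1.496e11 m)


v = sqrt(GM/r) = sqrt(6.674e-11 * 3.978e+30 / 2.992e+11) = 29788.2298

29788.2298 m/s


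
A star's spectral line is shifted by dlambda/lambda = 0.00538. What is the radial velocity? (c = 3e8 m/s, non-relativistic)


v = (dlambda/lambda) * c = 0.00538 * 3e8 = 1.614e+06

1.614e+06 m/s


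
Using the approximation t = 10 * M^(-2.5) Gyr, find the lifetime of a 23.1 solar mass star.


t = 10 * M^(-2.5) = 10 * 23.1^(-2.5) = 0.0039

0.0039 Gyr


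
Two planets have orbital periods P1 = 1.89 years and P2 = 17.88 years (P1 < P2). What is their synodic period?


1/P_syn = |1/P1 - 1/P2| = |1/1.89 - 1/17.88| => P_syn = 2.1134

2.1134 years


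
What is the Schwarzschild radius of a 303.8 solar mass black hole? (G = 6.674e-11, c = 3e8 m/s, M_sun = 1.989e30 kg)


M = 303.8 * 1.989e30 kg = 6.042582e+32 kg. rs = 2GM/c^2 = 2 * 6.674e-11 * 6.042582e+32 / (3e8)^2 = 896182.0504

896182.0504 m


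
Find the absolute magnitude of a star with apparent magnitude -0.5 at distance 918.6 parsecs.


M = m - 5*log10(d) + 5 = -0.5 - 5*log10(918.6) + 5 = -10.3156

-10.3156


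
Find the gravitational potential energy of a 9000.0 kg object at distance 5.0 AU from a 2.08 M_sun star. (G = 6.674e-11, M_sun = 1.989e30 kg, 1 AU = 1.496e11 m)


M = 2.08 * 1.989e30 kg = 4.13712e+30 kg; r = 5.0 AU * 1.496e11 m/AU = 7.48e+11 m. U = -GM*m/r = -(6.674e-11 * 4.13712e+30 * 9000.0) / 7.48e+11 = -3.322e+12

-3.322e+12 J


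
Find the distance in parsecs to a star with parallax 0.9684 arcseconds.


d = 1/p = 1/0.9684 = 1.0326

1.0326 pc


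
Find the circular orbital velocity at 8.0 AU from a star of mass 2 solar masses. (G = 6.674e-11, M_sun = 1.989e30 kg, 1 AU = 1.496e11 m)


v = sqrt(GM/r) = sqrt(6.674e-11 * 3.978e+30 / 1.197e+12) = 14894.1149

14894.1149 m/s


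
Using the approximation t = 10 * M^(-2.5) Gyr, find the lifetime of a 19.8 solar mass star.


t = 10 * M^(-2.5) = 10 * 19.8^(-2.5) = 0.0057

0.0057 Gyr


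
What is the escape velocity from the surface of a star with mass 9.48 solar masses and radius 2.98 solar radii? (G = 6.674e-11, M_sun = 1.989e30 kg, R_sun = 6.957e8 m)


M = 9.48 * 1.989e30 kg = 1.885572e+31 kg; R = 2.98 * 6.957e8 m = 2.073186e+09 m. v_esc = sqrt(2GM/R) = sqrt(2 * 6.674e-11 * 1.885572e+31 / 2.073186e+09) = 1.102e+06

1.102e+06 m/s


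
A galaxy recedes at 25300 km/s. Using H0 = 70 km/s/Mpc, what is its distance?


d = v / H0 = 25300 / 70 = 361.4286

361.4286 Mpc


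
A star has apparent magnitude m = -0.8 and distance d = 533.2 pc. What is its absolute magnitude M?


M = m - 5*log10(d) + 5 = -0.8 - 5*log10(533.2) + 5 = -9.4345

-9.4345


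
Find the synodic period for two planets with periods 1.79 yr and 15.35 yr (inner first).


1/P_syn = |1/P1 - 1/P2| = |1/1.79 - 1/15.35| => P_syn = 2.0263

2.0263 years


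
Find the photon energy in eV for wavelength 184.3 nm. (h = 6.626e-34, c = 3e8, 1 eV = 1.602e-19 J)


E = hc/lambda = 6.626e-34 * 3e8 / 1.843e-07 = 1.079e-18 J = 6.7326 eV

6.7326 eV


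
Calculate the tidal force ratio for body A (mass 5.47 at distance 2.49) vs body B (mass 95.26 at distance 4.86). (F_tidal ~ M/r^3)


Ratio = (M1/r1^3) / (M2/r2^3) = (5.47/2.49^3) / (95.26/4.86^3) = 0.427

0.427


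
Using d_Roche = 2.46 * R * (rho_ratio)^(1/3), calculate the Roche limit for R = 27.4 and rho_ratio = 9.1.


d_Roche = 2.46 * 27.4 * 9.1^(1/3) = 140.7233

140.7233


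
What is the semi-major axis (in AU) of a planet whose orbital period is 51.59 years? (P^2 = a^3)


a = P^(2/3) = 51.59^(2/3) = 13.8583

13.8583 AU


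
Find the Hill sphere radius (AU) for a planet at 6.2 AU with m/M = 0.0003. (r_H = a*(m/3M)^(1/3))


r_H = a * (m/3M)^(1/3) = 6.2 * (0.0003/3)^(1/3) = 0.2878

0.2878 AU


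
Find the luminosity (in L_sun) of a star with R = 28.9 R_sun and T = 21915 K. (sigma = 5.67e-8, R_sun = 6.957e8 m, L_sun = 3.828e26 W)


R = 28.9 * 6.957e8 m = 2.010573e+10 m. L = 4*pi*R^2*sigma*T^4 = 4*pi*(2.010573e+10)^2 * 5.67e-8 * 21915^4 = 6.643524105e+31 W. L/L_sun = 6.643524105e+31 / 3.828e26 = 173550.7864

173550.7864 L_sun


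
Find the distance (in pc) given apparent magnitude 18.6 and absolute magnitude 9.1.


d = 10^((m - M + 5)/5) = 10^((18.6 - 9.1 + 5)/5) = 794.3282

794.3282 pc


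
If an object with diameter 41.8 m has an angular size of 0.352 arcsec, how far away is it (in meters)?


D = size / theta_rad, theta_rad = 0.352 * pi/(180*3600) = 1.707e-06, D = 2.449e+07

2.449e+07 m


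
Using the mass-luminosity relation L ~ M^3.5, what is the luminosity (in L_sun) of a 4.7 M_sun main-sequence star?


L/L_sun = (M/M_sun)^3.5 = 4.7^3.5 = 225.0829

225.0829 L_sun


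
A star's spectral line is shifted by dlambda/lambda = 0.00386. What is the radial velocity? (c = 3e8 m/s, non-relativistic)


v = (dlambda/lambda) * c = 0.00386 * 3e8 = 1.158e+06

1.158e+06 m/s


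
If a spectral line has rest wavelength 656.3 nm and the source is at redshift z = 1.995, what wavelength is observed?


lam_obs = lam_emit * (1 + z) = 656.3 * (1 + 1.995) = 1965.6185

1965.6185 nm


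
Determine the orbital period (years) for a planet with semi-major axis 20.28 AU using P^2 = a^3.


P = a^(3/2) = 20.28^1.5 = 91.3276

91.3276 years


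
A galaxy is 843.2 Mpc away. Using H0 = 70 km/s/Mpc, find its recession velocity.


v = H0 * d = 70 * 843.2 = 59024.0

59024.0 km/s


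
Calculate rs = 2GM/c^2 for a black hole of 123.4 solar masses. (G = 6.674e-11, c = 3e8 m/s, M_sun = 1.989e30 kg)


M = 123.4 * 1.989e30 kg = 2.454426e+32 kg. rs = 2GM/c^2 = 2 * 6.674e-11 * 2.454426e+32 / (3e8)^2 = 364018.6472

364018.6472 m


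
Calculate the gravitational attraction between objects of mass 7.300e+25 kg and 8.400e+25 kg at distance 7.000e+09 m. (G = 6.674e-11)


F = G*m1*m2/r^2 = 6.674e-11 * 7.300e+25 * 8.400e+25 / (7.000e+09)^2 = 6.674e-11 * 6.132e+51 / 4.900e+19 = 8.352e+21

8.352e+21 N


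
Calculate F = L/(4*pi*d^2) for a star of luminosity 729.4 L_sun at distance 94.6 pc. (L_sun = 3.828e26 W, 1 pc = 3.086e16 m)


F = L / (4*pi*d^2) = 2.792e+29 / (4*pi*(2.919e+18)^2) = 2.607e-09

2.607e-09 W/m^2


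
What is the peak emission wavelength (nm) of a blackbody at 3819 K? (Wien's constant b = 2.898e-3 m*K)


lam_max = b / T = 2.898e-3 / 3819 = 7.588e-07 m = 758.8374 nm

758.8374 nm


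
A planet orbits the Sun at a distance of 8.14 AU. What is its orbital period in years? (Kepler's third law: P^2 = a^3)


P = a^(3/2) = 8.14^1.5 = 23.224

23.224 years


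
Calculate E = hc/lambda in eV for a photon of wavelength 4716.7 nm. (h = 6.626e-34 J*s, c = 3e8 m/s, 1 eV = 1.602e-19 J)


E = hc/lambda = 6.626e-34 * 3e8 / 4.717e-06 = 4.214e-20 J = 0.2631 eV

0.2631 eV


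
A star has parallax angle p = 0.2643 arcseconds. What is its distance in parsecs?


d = 1/p = 1/0.2643 = 3.7836

3.7836 pc


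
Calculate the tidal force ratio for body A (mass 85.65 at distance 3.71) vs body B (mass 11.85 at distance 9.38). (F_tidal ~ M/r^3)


Ratio = (M1/r1^3) / (M2/r2^3) = (85.65/3.71^3) / (11.85/9.38^3) = 116.8142

116.8142


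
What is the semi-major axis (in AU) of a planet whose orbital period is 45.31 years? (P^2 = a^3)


a = P^(2/3) = 45.31^(2/3) = 12.7095

12.7095 AU


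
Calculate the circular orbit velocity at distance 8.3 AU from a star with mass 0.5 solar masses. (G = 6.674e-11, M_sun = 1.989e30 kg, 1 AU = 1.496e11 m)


v = sqrt(GM/r) = sqrt(6.674e-11 * 9.945e+29 / 1.242e+12) = 7311.2335

7311.2335 m/s


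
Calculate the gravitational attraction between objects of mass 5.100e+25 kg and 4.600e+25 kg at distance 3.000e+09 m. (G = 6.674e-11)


F = G*m1*m2/r^2 = 6.674e-11 * 5.100e+25 * 4.600e+25 / (3.000e+09)^2 = 6.674e-11 * 2.346e+51 / 9.000e+18 = 1.740e+22

1.740e+22 N


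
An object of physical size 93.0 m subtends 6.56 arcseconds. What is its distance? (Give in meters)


D = size / theta_rad, theta_rad = 6.56 * pi/(180*3600) = 3.180e-05, D = 2.924e+06

2.924e+06 m


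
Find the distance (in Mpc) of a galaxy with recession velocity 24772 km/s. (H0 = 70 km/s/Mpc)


d = v / H0 = 24772 / 70 = 353.8857

353.8857 Mpc


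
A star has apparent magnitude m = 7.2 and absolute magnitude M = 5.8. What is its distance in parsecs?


d = 10^((m - M + 5)/5) = 10^((7.2 - 5.8 + 5)/5) = 19.0546

19.0546 pc


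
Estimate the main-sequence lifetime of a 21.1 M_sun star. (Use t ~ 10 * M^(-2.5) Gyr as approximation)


t = 10 * M^(-2.5) = 10 * 21.1^(-2.5) = 0.0049

0.0049 Gyr


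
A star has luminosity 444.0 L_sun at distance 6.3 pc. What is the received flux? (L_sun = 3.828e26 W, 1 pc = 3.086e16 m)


F = L / (4*pi*d^2) = 1.700e+29 / (4*pi*(1.944e+17)^2) = 3.578e-07

3.578e-07 W/m^2


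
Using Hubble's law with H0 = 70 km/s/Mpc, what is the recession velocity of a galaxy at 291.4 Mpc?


v = H0 * d = 70 * 291.4 = 20398.0

20398.0 km/s


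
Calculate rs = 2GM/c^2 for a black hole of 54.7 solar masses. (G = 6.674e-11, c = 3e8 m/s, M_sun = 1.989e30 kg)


M = 54.7 * 1.989e30 kg = 1.087983e+32 kg. rs = 2GM/c^2 = 2 * 6.674e-11 * 1.087983e+32 / (3e8)^2 = 161359.9676

161359.9676 m


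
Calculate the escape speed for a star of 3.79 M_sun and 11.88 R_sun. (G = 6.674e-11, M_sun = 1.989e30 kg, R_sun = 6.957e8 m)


M = 3.79 * 1.989e30 kg = 7.53831e+30 kg; R = 11.88 * 6.957e8 m = 8.264916e+09 m. v_esc = sqrt(2GM/R) = sqrt(2 * 6.674e-11 * 7.53831e+30 / 8.264916e+09) = 348920.0078

348920.0078 m/s


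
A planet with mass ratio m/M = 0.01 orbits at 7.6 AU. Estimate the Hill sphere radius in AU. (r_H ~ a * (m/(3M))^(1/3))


r_H = a * (m/3M)^(1/3) = 7.6 * (0.01/3)^(1/3) = 1.1353

1.1353 AU


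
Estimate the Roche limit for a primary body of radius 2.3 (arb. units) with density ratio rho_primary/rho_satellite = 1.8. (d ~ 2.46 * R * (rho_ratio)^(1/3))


d_Roche = 2.46 * 2.3 * 1.8^(1/3) = 6.8826

6.8826


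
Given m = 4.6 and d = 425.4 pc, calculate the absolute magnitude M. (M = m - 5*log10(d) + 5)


M = m - 5*log10(d) + 5 = 4.6 - 5*log10(425.4) + 5 = -3.544

-3.544


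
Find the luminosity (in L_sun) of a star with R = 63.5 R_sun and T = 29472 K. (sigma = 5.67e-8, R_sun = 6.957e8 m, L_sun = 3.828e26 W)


R = 63.5 * 6.957e8 m = 4.417695e+10 m. L = 4*pi*R^2*sigma*T^4 = 4*pi*(4.417695e+10)^2 * 5.67e-8 * 29472^4 = 1.049114318e+33 W. L/L_sun = 1.049114318e+33 / 3.828e26 = 2.741e+06

2.741e+06 L_sun


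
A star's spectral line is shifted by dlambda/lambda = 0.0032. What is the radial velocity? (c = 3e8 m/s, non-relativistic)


v = (dlambda/lambda) * c = 0.0032 * 3e8 = 960000.0

960000.0 m/s


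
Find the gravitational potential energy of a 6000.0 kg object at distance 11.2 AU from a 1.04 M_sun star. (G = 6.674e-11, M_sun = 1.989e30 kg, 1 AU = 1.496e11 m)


M = 1.04 * 1.989e30 kg = 2.06856e+30 kg; r = 11.2 AU * 1.496e11 m/AU = 1.67552e+12 m. U = -GM*m/r = -(6.674e-11 * 2.06856e+30 * 6000.0) / 1.67552e+12 = -4.944e+11

-4.944e+11 J


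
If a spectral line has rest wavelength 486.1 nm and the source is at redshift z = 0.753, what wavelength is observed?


lam_obs = lam_emit * (1 + z) = 486.1 * (1 + 0.753) = 852.1333

852.1333 nm


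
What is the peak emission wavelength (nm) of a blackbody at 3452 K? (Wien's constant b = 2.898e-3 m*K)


lam_max = b / T = 2.898e-3 / 3452 = 8.395e-07 m = 839.5133 nm

839.5133 nm


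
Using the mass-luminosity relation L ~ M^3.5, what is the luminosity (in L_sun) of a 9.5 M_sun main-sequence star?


L/L_sun = (M/M_sun)^3.5 = 9.5^3.5 = 2642.6072

2642.6072 L_sun


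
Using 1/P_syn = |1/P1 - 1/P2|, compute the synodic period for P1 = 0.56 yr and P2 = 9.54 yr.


1/P_syn = |1/P1 - 1/P2| = |1/0.56 - 1/9.54| => P_syn = 0.5949

0.5949 years


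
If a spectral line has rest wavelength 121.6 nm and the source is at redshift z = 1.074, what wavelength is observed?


lam_obs = lam_emit * (1 + z) = 121.6 * (1 + 1.074) = 252.1984

252.1984 nm


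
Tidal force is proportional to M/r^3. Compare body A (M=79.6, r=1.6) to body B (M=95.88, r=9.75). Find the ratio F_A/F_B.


Ratio = (M1/r1^3) / (M2/r2^3) = (79.6/1.6^3) / (95.88/9.75^3) = 187.862

187.862


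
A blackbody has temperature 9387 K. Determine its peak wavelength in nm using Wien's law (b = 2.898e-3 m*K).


lam_max = b / T = 2.898e-3 / 9387 = 3.087e-07 m = 308.7248 nm

308.7248 nm


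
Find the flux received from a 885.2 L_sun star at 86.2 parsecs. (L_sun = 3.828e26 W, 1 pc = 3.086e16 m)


F = L / (4*pi*d^2) = 3.389e+29 / (4*pi*(2.660e+18)^2) = 3.811e-09

3.811e-09 W/m^2


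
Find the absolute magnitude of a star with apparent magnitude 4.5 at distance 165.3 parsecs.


M = m - 5*log10(d) + 5 = 4.5 - 5*log10(165.3) + 5 = -1.5914

-1.5914


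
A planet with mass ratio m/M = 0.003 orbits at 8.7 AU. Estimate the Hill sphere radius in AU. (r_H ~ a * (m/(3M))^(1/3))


r_H = a * (m/3M)^(1/3) = 8.7 * (0.003/3)^(1/3) = 0.87

0.87 AU


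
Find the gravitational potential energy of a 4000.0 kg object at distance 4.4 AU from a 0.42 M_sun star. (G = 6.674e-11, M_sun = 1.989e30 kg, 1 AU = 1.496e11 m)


M = 0.42 * 1.989e30 kg = 8.3538e+29 kg; r = 4.4 AU * 1.496e11 m/AU = 6.5824e+11 m. U = -GM*m/r = -(6.674e-11 * 8.3538e+29 * 4000.0) / 6.5824e+11 = -3.388e+11

-3.388e+11 J


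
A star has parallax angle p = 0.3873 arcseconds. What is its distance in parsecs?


d = 1/p = 1/0.3873 = 2.582

2.582 pc


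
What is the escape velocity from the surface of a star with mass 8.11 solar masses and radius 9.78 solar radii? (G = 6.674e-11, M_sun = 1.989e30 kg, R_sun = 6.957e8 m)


M = 8.11 * 1.989e30 kg = 1.613079e+31 kg; R = 9.78 * 6.957e8 m = 6.803946e+09 m. v_esc = sqrt(2GM/R) = sqrt(2 * 6.674e-11 * 1.613079e+31 / 6.803946e+09) = 562542.6939

562542.6939 m/s


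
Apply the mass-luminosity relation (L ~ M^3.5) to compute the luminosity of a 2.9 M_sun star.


L/L_sun = (M/M_sun)^3.5 = 2.9^3.5 = 41.533

41.533 L_sun


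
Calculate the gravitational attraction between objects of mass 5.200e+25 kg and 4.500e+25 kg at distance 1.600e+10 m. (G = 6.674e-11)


F = G*m1*m2/r^2 = 6.674e-11 * 5.200e+25 * 4.500e+25 / (1.600e+10)^2 = 6.674e-11 * 2.340e+51 / 2.560e+20 = 6.100e+20

6.100e+20 N


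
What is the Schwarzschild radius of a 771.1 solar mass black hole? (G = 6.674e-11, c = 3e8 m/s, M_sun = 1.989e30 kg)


M = 771.1 * 1.989e30 kg = 1.5337179e+33 kg. rs = 2GM/c^2 = 2 * 6.674e-11 * 1.5337179e+33 / (3e8)^2 = 2.275e+06

2.275e+06 m


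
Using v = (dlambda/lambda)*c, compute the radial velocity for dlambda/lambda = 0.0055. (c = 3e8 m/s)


v = (dlambda/lambda) * c = 0.0055 * 3e8 = 1.650e+06

1.650e+06 m/s


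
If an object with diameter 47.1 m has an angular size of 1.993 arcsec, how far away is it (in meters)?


D = size / theta_rad, theta_rad = 1.993 * pi/(180*3600) = 9.662e-06, D = 4.875e+06

4.875e+06 m


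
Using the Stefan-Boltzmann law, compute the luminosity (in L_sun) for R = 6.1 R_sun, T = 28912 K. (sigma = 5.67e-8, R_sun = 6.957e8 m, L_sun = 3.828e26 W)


R = 6.1 * 6.957e8 m = 4.24377e+09 m. L = 4*pi*R^2*sigma*T^4 = 4*pi*(4.24377e+09)^2 * 5.67e-8 * 28912^4 = 8.966214834e+30 W. L/L_sun = 8.966214834e+30 / 3.828e26 = 23422.7138

23422.7138 L_sun


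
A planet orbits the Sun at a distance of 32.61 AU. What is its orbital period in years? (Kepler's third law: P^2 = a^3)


P = a^(3/2) = 32.61^1.5 = 186.2199

186.2199 years


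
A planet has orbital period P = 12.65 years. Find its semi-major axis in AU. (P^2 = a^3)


a = P^(2/3) = 12.65^(2/3) = 5.4291

5.4291 AU


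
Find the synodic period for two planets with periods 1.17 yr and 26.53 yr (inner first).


1/P_syn = |1/P1 - 1/P2| = |1/1.17 - 1/26.53| => P_syn = 1.224

1.224 years


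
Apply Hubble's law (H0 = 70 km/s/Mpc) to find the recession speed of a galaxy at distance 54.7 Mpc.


v = H0 * d = 70 * 54.7 = 3829.0

3829.0 km/s


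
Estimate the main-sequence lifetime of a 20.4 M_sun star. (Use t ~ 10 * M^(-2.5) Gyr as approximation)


t = 10 * M^(-2.5) = 10 * 20.4^(-2.5) = 0.0053

0.0053 Gyr


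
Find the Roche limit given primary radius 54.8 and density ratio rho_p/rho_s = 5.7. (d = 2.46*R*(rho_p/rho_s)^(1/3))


d_Roche = 2.46 * 54.8 * 5.7^(1/3) = 240.8097

240.8097


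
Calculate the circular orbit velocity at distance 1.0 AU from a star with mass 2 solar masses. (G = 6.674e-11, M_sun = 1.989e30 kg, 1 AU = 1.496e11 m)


v = sqrt(GM/r) = sqrt(6.674e-11 * 3.978e+30 / 1.496e+11) = 42126.9186

42126.9186 m/s


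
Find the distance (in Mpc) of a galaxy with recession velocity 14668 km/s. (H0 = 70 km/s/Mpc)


d = v / H0 = 14668 / 70 = 209.5429

209.5429 Mpc


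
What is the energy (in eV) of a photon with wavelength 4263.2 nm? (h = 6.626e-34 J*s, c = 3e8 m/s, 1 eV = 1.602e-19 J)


E = hc/lambda = 6.626e-34 * 3e8 / 4.263e-06 = 4.663e-20 J = 0.2911 eV

0.2911 eV


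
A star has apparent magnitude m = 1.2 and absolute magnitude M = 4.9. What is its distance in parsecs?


d = 10^((m - M + 5)/5) = 10^((1.2 - 4.9 + 5)/5) = 1.8197

1.8197 pc


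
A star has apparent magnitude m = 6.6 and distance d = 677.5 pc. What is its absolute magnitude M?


M = m - 5*log10(d) + 5 = 6.6 - 5*log10(677.5) + 5 = -2.5545

-2.5545


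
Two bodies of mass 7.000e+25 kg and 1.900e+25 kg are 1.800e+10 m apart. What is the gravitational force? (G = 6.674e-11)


F = G*m1*m2/r^2 = 6.674e-11 * 7.000e+25 * 1.900e+25 / (1.800e+10)^2 = 6.674e-11 * 1.330e+51 / 3.240e+20 = 2.740e+20

2.740e+20 N


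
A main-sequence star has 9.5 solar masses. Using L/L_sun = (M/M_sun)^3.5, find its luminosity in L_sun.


L/L_sun = (M/M_sun)^3.5 = 9.5^3.5 = 2642.6072

2642.6072 L_sun


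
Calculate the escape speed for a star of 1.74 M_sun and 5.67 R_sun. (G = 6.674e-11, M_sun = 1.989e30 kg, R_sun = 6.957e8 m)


M = 1.74 * 1.989e30 kg = 3.46086e+30 kg; R = 5.67 * 6.957e8 m = 3.944619e+09 m. v_esc = sqrt(2GM/R) = sqrt(2 * 6.674e-11 * 3.46086e+30 / 3.944619e+09) = 342213.8511

342213.8511 m/s


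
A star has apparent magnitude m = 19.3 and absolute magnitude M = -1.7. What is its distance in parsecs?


d = 10^((m - M + 5)/5) = 10^((19.3 - -1.7 + 5)/5) = 158489.3192

158489.3192 pc


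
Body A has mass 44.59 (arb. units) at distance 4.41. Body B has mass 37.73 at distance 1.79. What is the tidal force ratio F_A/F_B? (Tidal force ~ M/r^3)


Ratio = (M1/r1^3) / (M2/r2^3) = (44.59/4.41^3) / (37.73/1.79^3) = 0.079

0.079


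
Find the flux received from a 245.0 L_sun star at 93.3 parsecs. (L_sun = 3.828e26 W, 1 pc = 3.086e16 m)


F = L / (4*pi*d^2) = 9.379e+28 / (4*pi*(2.879e+18)^2) = 9.003e-10

9.003e-10 W/m^2


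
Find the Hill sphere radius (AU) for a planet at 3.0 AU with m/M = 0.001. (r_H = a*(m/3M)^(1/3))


r_H = a * (m/3M)^(1/3) = 3.0 * (0.001/3)^(1/3) = 0.208

0.208 AU


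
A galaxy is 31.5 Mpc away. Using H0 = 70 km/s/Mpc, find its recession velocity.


v = H0 * d = 70 * 31.5 = 2205.0

2205.0 km/s


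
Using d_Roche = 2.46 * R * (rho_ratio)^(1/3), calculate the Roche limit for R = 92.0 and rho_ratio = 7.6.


d_Roche = 2.46 * 92.0 * 7.6^(1/3) = 444.9667

444.9667


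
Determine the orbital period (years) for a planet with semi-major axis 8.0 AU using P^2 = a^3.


P = a^(3/2) = 8.0^1.5 = 22.6274

22.6274 years


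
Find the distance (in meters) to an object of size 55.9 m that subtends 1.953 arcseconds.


D = size / theta_rad, theta_rad = 1.953 * pi/(180*3600) = 9.468e-06, D = 5.904e+06

5.904e+06 m


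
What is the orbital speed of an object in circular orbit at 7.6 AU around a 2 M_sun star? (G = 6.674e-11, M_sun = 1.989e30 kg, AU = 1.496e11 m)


v = sqrt(GM/r) = sqrt(6.674e-11 * 3.978e+30 / 1.137e+12) = 15281.0395

15281.0395 m/s


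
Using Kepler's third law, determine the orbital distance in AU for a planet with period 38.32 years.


a = P^(2/3) = 38.32^(2/3) = 11.3662

11.3662 AU


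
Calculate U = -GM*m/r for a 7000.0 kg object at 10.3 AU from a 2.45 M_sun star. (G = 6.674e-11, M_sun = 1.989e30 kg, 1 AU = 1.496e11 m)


M = 2.45 * 1.989e30 kg = 4.87305e+30 kg; r = 10.3 AU * 1.496e11 m/AU = 1.54088e+12 m. U = -GM*m/r = -(6.674e-11 * 4.87305e+30 * 7000.0) / 1.54088e+12 = -1.477e+12

-1.477e+12 J


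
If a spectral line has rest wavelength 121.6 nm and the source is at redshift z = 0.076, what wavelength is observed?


lam_obs = lam_emit * (1 + z) = 121.6 * (1 + 0.076) = 130.8416

130.8416 nm


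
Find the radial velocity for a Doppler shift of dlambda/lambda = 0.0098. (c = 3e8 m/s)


v = (dlambda/lambda) * c = 0.0098 * 3e8 = 2.940e+06

2.940e+06 m/s


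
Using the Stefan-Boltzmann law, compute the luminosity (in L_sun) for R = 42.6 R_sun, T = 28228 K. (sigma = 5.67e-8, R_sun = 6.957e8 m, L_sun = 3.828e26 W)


R = 42.6 * 6.957e8 m = 2.963682e+10 m. L = 4*pi*R^2*sigma*T^4 = 4*pi*(2.963682e+10)^2 * 5.67e-8 * 28228^4 = 3.973530609e+32 W. L/L_sun = 3.973530609e+32 / 3.828e26 = 1.038e+06

1.038e+06 L_sun


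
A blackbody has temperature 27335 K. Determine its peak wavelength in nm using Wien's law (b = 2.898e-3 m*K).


lam_max = b / T = 2.898e-3 / 27335 = 1.060e-07 m = 106.0179 nm

106.0179 nm


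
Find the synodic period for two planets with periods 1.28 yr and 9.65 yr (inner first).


1/P_syn = |1/P1 - 1/P2| = |1/1.28 - 1/9.65| => P_syn = 1.4757

1.4757 years
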